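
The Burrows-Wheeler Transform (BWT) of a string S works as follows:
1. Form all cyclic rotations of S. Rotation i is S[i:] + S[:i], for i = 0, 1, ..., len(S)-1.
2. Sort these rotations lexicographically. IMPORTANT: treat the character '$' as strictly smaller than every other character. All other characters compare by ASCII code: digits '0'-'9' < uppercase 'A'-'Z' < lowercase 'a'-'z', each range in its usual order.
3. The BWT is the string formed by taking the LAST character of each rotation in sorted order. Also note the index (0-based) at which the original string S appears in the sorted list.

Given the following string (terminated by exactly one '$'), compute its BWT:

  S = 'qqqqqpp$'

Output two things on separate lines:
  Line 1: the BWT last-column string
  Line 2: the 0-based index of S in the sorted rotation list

Answer: ppqqqqq$
7

Derivation:
All 8 rotations (rotation i = S[i:]+S[:i]):
  rot[0] = qqqqqpp$
  rot[1] = qqqqpp$q
  rot[2] = qqqpp$qq
  rot[3] = qqpp$qqq
  rot[4] = qpp$qqqq
  rot[5] = pp$qqqqq
  rot[6] = p$qqqqqp
  rot[7] = $qqqqqpp
Sorted (with $ < everything):
  sorted[0] = $qqqqqpp  (last char: 'p')
  sorted[1] = p$qqqqqp  (last char: 'p')
  sorted[2] = pp$qqqqq  (last char: 'q')
  sorted[3] = qpp$qqqq  (last char: 'q')
  sorted[4] = qqpp$qqq  (last char: 'q')
  sorted[5] = qqqpp$qq  (last char: 'q')
  sorted[6] = qqqqpp$q  (last char: 'q')
  sorted[7] = qqqqqpp$  (last char: '$')
Last column: ppqqqqq$
Original string S is at sorted index 7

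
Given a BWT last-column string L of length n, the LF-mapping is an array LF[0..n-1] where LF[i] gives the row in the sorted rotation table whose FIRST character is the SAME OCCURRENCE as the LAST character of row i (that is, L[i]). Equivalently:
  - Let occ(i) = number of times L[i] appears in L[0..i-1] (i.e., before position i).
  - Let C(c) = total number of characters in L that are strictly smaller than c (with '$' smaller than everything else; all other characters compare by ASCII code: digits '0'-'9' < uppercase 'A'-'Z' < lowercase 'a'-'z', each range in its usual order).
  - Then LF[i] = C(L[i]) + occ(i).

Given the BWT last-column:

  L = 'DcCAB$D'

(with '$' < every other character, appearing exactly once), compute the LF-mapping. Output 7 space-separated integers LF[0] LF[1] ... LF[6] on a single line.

Char counts: '$':1, 'A':1, 'B':1, 'C':1, 'D':2, 'c':1
C (first-col start): C('$')=0, C('A')=1, C('B')=2, C('C')=3, C('D')=4, C('c')=6
L[0]='D': occ=0, LF[0]=C('D')+0=4+0=4
L[1]='c': occ=0, LF[1]=C('c')+0=6+0=6
L[2]='C': occ=0, LF[2]=C('C')+0=3+0=3
L[3]='A': occ=0, LF[3]=C('A')+0=1+0=1
L[4]='B': occ=0, LF[4]=C('B')+0=2+0=2
L[5]='$': occ=0, LF[5]=C('$')+0=0+0=0
L[6]='D': occ=1, LF[6]=C('D')+1=4+1=5

Answer: 4 6 3 1 2 0 5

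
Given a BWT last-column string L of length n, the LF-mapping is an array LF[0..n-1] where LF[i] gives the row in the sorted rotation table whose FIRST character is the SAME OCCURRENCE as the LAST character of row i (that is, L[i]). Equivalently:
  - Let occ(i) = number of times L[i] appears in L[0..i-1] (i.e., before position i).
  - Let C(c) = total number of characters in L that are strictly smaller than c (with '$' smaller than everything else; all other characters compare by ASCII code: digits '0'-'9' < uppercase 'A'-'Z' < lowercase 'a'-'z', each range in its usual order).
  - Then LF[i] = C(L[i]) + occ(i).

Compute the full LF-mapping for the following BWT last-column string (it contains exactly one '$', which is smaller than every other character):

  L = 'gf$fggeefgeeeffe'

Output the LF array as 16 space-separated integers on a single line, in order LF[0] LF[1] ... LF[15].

Char counts: '$':1, 'e':6, 'f':5, 'g':4
C (first-col start): C('$')=0, C('e')=1, C('f')=7, C('g')=12
L[0]='g': occ=0, LF[0]=C('g')+0=12+0=12
L[1]='f': occ=0, LF[1]=C('f')+0=7+0=7
L[2]='$': occ=0, LF[2]=C('$')+0=0+0=0
L[3]='f': occ=1, LF[3]=C('f')+1=7+1=8
L[4]='g': occ=1, LF[4]=C('g')+1=12+1=13
L[5]='g': occ=2, LF[5]=C('g')+2=12+2=14
L[6]='e': occ=0, LF[6]=C('e')+0=1+0=1
L[7]='e': occ=1, LF[7]=C('e')+1=1+1=2
L[8]='f': occ=2, LF[8]=C('f')+2=7+2=9
L[9]='g': occ=3, LF[9]=C('g')+3=12+3=15
L[10]='e': occ=2, LF[10]=C('e')+2=1+2=3
L[11]='e': occ=3, LF[11]=C('e')+3=1+3=4
L[12]='e': occ=4, LF[12]=C('e')+4=1+4=5
L[13]='f': occ=3, LF[13]=C('f')+3=7+3=10
L[14]='f': occ=4, LF[14]=C('f')+4=7+4=11
L[15]='e': occ=5, LF[15]=C('e')+5=1+5=6

Answer: 12 7 0 8 13 14 1 2 9 15 3 4 5 10 11 6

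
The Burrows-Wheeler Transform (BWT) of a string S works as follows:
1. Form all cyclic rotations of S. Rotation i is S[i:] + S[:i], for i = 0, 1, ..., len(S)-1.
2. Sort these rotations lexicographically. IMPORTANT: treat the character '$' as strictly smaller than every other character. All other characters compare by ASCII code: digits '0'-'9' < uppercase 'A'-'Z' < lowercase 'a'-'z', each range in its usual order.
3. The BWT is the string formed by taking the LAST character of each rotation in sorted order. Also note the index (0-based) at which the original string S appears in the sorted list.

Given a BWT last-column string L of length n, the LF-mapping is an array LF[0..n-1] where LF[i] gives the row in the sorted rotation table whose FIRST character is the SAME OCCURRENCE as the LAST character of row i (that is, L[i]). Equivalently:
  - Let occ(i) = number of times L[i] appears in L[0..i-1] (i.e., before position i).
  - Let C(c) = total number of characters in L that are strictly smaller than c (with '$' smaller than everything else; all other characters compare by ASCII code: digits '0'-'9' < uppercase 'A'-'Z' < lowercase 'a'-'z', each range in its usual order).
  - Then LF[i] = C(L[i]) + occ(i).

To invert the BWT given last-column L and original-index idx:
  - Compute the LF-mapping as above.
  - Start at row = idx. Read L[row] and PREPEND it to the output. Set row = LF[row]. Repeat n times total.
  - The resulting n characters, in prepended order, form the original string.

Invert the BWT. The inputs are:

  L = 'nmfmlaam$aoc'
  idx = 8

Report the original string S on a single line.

LF mapping: 10 7 5 8 6 1 2 9 0 3 11 4
Walk LF starting at row 8, prepending L[row]:
  step 1: row=8, L[8]='$', prepend. Next row=LF[8]=0
  step 2: row=0, L[0]='n', prepend. Next row=LF[0]=10
  step 3: row=10, L[10]='o', prepend. Next row=LF[10]=11
  step 4: row=11, L[11]='c', prepend. Next row=LF[11]=4
  step 5: row=4, L[4]='l', prepend. Next row=LF[4]=6
  step 6: row=6, L[6]='a', prepend. Next row=LF[6]=2
  step 7: row=2, L[2]='f', prepend. Next row=LF[2]=5
  step 8: row=5, L[5]='a', prepend. Next row=LF[5]=1
  step 9: row=1, L[1]='m', prepend. Next row=LF[1]=7
  step 10: row=7, L[7]='m', prepend. Next row=LF[7]=9
  step 11: row=9, L[9]='a', prepend. Next row=LF[9]=3
  step 12: row=3, L[3]='m', prepend. Next row=LF[3]=8
Reversed output: mammafalcon$

Answer: mammafalcon$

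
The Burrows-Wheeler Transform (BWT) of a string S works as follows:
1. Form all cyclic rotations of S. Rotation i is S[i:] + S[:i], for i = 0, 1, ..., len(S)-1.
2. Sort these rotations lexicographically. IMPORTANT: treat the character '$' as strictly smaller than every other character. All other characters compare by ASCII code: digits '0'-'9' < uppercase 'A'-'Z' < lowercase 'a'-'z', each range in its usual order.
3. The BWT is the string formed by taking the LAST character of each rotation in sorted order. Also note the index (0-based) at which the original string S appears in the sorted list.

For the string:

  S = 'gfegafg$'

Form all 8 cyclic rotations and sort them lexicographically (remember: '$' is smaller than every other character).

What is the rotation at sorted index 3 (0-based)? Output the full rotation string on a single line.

All 8 rotations (rotation i = S[i:]+S[:i]):
  rot[0] = gfegafg$
  rot[1] = fegafg$g
  rot[2] = egafg$gf
  rot[3] = gafg$gfe
  rot[4] = afg$gfeg
  rot[5] = fg$gfega
  rot[6] = g$gfegaf
  rot[7] = $gfegafg
Sorted (with $ < everything):
  sorted[0] = $gfegafg
  sorted[1] = afg$gfeg
  sorted[2] = egafg$gf
  sorted[3] = fegafg$g
  sorted[4] = fg$gfega
  sorted[5] = g$gfegaf
  sorted[6] = gafg$gfe
  sorted[7] = gfegafg$
sorted[3] = fegafg$g

Answer: fegafg$g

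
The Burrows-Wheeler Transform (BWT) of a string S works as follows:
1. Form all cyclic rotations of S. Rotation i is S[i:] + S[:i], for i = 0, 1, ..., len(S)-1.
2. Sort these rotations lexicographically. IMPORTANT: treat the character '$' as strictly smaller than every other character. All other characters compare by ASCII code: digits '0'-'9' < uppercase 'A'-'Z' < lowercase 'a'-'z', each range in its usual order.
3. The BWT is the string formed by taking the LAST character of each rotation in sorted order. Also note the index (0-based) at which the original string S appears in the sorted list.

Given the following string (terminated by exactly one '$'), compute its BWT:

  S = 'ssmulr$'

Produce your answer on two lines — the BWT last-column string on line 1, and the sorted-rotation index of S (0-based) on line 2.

Answer: rusls$m
5

Derivation:
All 7 rotations (rotation i = S[i:]+S[:i]):
  rot[0] = ssmulr$
  rot[1] = smulr$s
  rot[2] = mulr$ss
  rot[3] = ulr$ssm
  rot[4] = lr$ssmu
  rot[5] = r$ssmul
  rot[6] = $ssmulr
Sorted (with $ < everything):
  sorted[0] = $ssmulr  (last char: 'r')
  sorted[1] = lr$ssmu  (last char: 'u')
  sorted[2] = mulr$ss  (last char: 's')
  sorted[3] = r$ssmul  (last char: 'l')
  sorted[4] = smulr$s  (last char: 's')
  sorted[5] = ssmulr$  (last char: '$')
  sorted[6] = ulr$ssm  (last char: 'm')
Last column: rusls$m
Original string S is at sorted index 5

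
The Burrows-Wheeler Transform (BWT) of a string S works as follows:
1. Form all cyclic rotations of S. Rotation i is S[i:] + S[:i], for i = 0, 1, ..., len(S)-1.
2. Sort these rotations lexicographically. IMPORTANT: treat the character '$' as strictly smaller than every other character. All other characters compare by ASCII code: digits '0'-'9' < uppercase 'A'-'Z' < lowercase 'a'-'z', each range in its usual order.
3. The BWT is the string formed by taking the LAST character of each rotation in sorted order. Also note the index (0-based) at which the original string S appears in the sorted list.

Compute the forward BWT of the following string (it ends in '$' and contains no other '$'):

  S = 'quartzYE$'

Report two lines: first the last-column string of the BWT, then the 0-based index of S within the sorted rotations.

Answer: EYzu$arqt
4

Derivation:
All 9 rotations (rotation i = S[i:]+S[:i]):
  rot[0] = quartzYE$
  rot[1] = uartzYE$q
  rot[2] = artzYE$qu
  rot[3] = rtzYE$qua
  rot[4] = tzYE$quar
  rot[5] = zYE$quart
  rot[6] = YE$quartz
  rot[7] = E$quartzY
  rot[8] = $quartzYE
Sorted (with $ < everything):
  sorted[0] = $quartzYE  (last char: 'E')
  sorted[1] = E$quartzY  (last char: 'Y')
  sorted[2] = YE$quartz  (last char: 'z')
  sorted[3] = artzYE$qu  (last char: 'u')
  sorted[4] = quartzYE$  (last char: '$')
  sorted[5] = rtzYE$qua  (last char: 'a')
  sorted[6] = tzYE$quar  (last char: 'r')
  sorted[7] = uartzYE$q  (last char: 'q')
  sorted[8] = zYE$quart  (last char: 't')
Last column: EYzu$arqt
Original string S is at sorted index 4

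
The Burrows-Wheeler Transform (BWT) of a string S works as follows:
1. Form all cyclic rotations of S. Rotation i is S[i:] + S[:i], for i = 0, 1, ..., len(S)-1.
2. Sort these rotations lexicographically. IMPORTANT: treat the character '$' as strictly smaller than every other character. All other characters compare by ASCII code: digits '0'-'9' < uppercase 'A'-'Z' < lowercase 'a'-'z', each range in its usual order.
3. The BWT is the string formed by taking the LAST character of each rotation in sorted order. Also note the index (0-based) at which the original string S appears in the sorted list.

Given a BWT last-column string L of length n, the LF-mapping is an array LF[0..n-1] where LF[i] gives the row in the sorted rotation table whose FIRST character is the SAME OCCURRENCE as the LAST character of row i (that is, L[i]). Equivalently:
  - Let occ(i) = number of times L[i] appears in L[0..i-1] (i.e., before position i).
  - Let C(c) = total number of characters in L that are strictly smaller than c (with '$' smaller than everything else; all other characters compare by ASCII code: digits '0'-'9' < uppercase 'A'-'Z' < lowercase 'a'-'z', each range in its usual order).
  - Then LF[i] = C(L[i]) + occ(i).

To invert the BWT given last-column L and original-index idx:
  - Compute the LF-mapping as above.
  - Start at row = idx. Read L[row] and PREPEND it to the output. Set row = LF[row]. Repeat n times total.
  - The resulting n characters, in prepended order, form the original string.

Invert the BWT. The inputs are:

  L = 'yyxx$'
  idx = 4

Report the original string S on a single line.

Answer: yxxy$

Derivation:
LF mapping: 3 4 1 2 0
Walk LF starting at row 4, prepending L[row]:
  step 1: row=4, L[4]='$', prepend. Next row=LF[4]=0
  step 2: row=0, L[0]='y', prepend. Next row=LF[0]=3
  step 3: row=3, L[3]='x', prepend. Next row=LF[3]=2
  step 4: row=2, L[2]='x', prepend. Next row=LF[2]=1
  step 5: row=1, L[1]='y', prepend. Next row=LF[1]=4
Reversed output: yxxy$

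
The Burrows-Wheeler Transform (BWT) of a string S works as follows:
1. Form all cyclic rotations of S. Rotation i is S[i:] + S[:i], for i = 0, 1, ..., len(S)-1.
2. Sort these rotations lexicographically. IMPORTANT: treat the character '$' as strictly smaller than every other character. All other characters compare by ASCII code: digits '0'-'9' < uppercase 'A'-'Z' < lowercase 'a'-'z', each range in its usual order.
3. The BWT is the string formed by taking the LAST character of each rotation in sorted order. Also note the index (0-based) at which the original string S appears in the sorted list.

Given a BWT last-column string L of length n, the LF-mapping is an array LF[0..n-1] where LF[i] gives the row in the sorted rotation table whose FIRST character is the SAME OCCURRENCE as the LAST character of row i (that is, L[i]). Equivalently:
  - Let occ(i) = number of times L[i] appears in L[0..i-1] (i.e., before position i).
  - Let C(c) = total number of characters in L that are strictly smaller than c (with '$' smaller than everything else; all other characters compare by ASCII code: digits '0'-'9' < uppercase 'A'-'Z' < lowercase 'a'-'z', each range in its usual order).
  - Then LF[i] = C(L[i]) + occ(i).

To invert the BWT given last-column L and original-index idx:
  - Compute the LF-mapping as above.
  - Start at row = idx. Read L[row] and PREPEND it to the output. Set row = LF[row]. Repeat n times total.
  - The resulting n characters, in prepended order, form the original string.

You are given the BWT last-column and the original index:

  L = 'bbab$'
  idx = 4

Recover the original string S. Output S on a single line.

Answer: bbab$

Derivation:
LF mapping: 2 3 1 4 0
Walk LF starting at row 4, prepending L[row]:
  step 1: row=4, L[4]='$', prepend. Next row=LF[4]=0
  step 2: row=0, L[0]='b', prepend. Next row=LF[0]=2
  step 3: row=2, L[2]='a', prepend. Next row=LF[2]=1
  step 4: row=1, L[1]='b', prepend. Next row=LF[1]=3
  step 5: row=3, L[3]='b', prepend. Next row=LF[3]=4
Reversed output: bbab$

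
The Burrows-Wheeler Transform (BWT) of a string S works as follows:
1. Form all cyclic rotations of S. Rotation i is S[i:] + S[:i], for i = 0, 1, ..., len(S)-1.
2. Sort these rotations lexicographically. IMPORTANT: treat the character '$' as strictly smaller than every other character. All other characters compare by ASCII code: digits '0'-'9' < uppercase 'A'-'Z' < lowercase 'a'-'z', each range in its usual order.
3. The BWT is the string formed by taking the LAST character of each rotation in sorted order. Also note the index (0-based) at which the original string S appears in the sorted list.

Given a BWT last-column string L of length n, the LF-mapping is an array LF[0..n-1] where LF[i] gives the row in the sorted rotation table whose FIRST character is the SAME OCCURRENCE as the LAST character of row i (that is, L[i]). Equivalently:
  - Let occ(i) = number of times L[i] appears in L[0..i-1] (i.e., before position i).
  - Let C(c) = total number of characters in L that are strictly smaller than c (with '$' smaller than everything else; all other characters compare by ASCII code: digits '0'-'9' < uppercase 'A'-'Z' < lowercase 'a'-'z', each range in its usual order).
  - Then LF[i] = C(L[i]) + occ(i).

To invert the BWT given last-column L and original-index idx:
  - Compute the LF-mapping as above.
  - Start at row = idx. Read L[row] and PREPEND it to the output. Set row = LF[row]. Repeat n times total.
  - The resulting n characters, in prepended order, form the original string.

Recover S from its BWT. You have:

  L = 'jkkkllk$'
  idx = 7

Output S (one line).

Answer: lklkkkj$

Derivation:
LF mapping: 1 2 3 4 6 7 5 0
Walk LF starting at row 7, prepending L[row]:
  step 1: row=7, L[7]='$', prepend. Next row=LF[7]=0
  step 2: row=0, L[0]='j', prepend. Next row=LF[0]=1
  step 3: row=1, L[1]='k', prepend. Next row=LF[1]=2
  step 4: row=2, L[2]='k', prepend. Next row=LF[2]=3
  step 5: row=3, L[3]='k', prepend. Next row=LF[3]=4
  step 6: row=4, L[4]='l', prepend. Next row=LF[4]=6
  step 7: row=6, L[6]='k', prepend. Next row=LF[6]=5
  step 8: row=5, L[5]='l', prepend. Next row=LF[5]=7
Reversed output: lklkkkj$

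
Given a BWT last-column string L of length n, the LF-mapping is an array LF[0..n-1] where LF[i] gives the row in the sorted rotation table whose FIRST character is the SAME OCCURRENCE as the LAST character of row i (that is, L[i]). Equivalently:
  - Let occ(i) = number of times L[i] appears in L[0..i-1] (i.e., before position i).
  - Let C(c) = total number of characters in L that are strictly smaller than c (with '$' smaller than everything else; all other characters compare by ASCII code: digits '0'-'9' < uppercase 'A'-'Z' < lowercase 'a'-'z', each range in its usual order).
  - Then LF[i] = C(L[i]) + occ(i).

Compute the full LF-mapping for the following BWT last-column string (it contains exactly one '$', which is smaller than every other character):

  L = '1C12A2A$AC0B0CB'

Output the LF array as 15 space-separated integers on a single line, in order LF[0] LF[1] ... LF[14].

Char counts: '$':1, '0':2, '1':2, '2':2, 'A':3, 'B':2, 'C':3
C (first-col start): C('$')=0, C('0')=1, C('1')=3, C('2')=5, C('A')=7, C('B')=10, C('C')=12
L[0]='1': occ=0, LF[0]=C('1')+0=3+0=3
L[1]='C': occ=0, LF[1]=C('C')+0=12+0=12
L[2]='1': occ=1, LF[2]=C('1')+1=3+1=4
L[3]='2': occ=0, LF[3]=C('2')+0=5+0=5
L[4]='A': occ=0, LF[4]=C('A')+0=7+0=7
L[5]='2': occ=1, LF[5]=C('2')+1=5+1=6
L[6]='A': occ=1, LF[6]=C('A')+1=7+1=8
L[7]='$': occ=0, LF[7]=C('$')+0=0+0=0
L[8]='A': occ=2, LF[8]=C('A')+2=7+2=9
L[9]='C': occ=1, LF[9]=C('C')+1=12+1=13
L[10]='0': occ=0, LF[10]=C('0')+0=1+0=1
L[11]='B': occ=0, LF[11]=C('B')+0=10+0=10
L[12]='0': occ=1, LF[12]=C('0')+1=1+1=2
L[13]='C': occ=2, LF[13]=C('C')+2=12+2=14
L[14]='B': occ=1, LF[14]=C('B')+1=10+1=11

Answer: 3 12 4 5 7 6 8 0 9 13 1 10 2 14 11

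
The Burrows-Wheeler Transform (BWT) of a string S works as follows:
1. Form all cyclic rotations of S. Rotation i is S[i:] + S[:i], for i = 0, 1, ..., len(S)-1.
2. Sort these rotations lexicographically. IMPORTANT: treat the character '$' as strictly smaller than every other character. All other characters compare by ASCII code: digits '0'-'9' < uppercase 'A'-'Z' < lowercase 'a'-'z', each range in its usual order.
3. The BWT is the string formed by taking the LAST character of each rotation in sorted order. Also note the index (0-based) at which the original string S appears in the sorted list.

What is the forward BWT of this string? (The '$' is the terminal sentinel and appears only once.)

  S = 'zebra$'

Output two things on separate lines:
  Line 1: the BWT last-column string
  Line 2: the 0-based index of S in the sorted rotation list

Answer: arezb$
5

Derivation:
All 6 rotations (rotation i = S[i:]+S[:i]):
  rot[0] = zebra$
  rot[1] = ebra$z
  rot[2] = bra$ze
  rot[3] = ra$zeb
  rot[4] = a$zebr
  rot[5] = $zebra
Sorted (with $ < everything):
  sorted[0] = $zebra  (last char: 'a')
  sorted[1] = a$zebr  (last char: 'r')
  sorted[2] = bra$ze  (last char: 'e')
  sorted[3] = ebra$z  (last char: 'z')
  sorted[4] = ra$zeb  (last char: 'b')
  sorted[5] = zebra$  (last char: '$')
Last column: arezb$
Original string S is at sorted index 5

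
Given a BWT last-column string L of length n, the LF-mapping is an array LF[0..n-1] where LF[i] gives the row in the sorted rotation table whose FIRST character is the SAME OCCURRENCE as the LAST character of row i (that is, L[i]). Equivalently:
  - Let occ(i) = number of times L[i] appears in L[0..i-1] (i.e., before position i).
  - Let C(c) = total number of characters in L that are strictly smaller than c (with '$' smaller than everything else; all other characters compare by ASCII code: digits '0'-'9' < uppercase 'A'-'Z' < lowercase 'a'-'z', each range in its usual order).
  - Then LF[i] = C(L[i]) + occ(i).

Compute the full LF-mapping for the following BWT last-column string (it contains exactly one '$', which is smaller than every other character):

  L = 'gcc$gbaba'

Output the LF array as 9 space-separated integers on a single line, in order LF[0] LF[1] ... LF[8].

Char counts: '$':1, 'a':2, 'b':2, 'c':2, 'g':2
C (first-col start): C('$')=0, C('a')=1, C('b')=3, C('c')=5, C('g')=7
L[0]='g': occ=0, LF[0]=C('g')+0=7+0=7
L[1]='c': occ=0, LF[1]=C('c')+0=5+0=5
L[2]='c': occ=1, LF[2]=C('c')+1=5+1=6
L[3]='$': occ=0, LF[3]=C('$')+0=0+0=0
L[4]='g': occ=1, LF[4]=C('g')+1=7+1=8
L[5]='b': occ=0, LF[5]=C('b')+0=3+0=3
L[6]='a': occ=0, LF[6]=C('a')+0=1+0=1
L[7]='b': occ=1, LF[7]=C('b')+1=3+1=4
L[8]='a': occ=1, LF[8]=C('a')+1=1+1=2

Answer: 7 5 6 0 8 3 1 4 2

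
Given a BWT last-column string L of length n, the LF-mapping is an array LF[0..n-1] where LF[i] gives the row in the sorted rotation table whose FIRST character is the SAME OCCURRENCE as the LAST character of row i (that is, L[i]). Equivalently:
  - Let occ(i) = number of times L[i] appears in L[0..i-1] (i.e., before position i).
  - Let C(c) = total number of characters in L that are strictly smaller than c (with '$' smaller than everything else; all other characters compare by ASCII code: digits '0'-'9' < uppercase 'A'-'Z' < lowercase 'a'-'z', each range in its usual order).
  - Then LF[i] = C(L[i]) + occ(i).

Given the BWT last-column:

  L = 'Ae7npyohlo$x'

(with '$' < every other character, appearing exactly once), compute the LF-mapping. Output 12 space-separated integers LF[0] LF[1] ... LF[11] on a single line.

Answer: 2 3 1 6 9 11 7 4 5 8 0 10

Derivation:
Char counts: '$':1, '7':1, 'A':1, 'e':1, 'h':1, 'l':1, 'n':1, 'o':2, 'p':1, 'x':1, 'y':1
C (first-col start): C('$')=0, C('7')=1, C('A')=2, C('e')=3, C('h')=4, C('l')=5, C('n')=6, C('o')=7, C('p')=9, C('x')=10, C('y')=11
L[0]='A': occ=0, LF[0]=C('A')+0=2+0=2
L[1]='e': occ=0, LF[1]=C('e')+0=3+0=3
L[2]='7': occ=0, LF[2]=C('7')+0=1+0=1
L[3]='n': occ=0, LF[3]=C('n')+0=6+0=6
L[4]='p': occ=0, LF[4]=C('p')+0=9+0=9
L[5]='y': occ=0, LF[5]=C('y')+0=11+0=11
L[6]='o': occ=0, LF[6]=C('o')+0=7+0=7
L[7]='h': occ=0, LF[7]=C('h')+0=4+0=4
L[8]='l': occ=0, LF[8]=C('l')+0=5+0=5
L[9]='o': occ=1, LF[9]=C('o')+1=7+1=8
L[10]='$': occ=0, LF[10]=C('$')+0=0+0=0
L[11]='x': occ=0, LF[11]=C('x')+0=10+0=10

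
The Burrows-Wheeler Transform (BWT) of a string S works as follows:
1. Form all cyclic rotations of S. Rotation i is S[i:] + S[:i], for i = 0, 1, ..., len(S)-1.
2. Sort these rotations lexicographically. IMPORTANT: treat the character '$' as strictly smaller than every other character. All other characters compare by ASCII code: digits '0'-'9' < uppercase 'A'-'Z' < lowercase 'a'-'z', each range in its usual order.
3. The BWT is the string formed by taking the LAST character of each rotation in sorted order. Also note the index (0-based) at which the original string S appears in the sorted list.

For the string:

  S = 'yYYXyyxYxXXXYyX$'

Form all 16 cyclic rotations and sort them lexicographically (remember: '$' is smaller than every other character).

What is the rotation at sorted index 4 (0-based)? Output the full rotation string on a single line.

All 16 rotations (rotation i = S[i:]+S[:i]):
  rot[0] = yYYXyyxYxXXXYyX$
  rot[1] = YYXyyxYxXXXYyX$y
  rot[2] = YXyyxYxXXXYyX$yY
  rot[3] = XyyxYxXXXYyX$yYY
  rot[4] = yyxYxXXXYyX$yYYX
  rot[5] = yxYxXXXYyX$yYYXy
  rot[6] = xYxXXXYyX$yYYXyy
  rot[7] = YxXXXYyX$yYYXyyx
  rot[8] = xXXXYyX$yYYXyyxY
  rot[9] = XXXYyX$yYYXyyxYx
  rot[10] = XXYyX$yYYXyyxYxX
  rot[11] = XYyX$yYYXyyxYxXX
  rot[12] = YyX$yYYXyyxYxXXX
  rot[13] = yX$yYYXyyxYxXXXY
  rot[14] = X$yYYXyyxYxXXXYy
  rot[15] = $yYYXyyxYxXXXYyX
Sorted (with $ < everything):
  sorted[0] = $yYYXyyxYxXXXYyX
  sorted[1] = X$yYYXyyxYxXXXYy
  sorted[2] = XXXYyX$yYYXyyxYx
  sorted[3] = XXYyX$yYYXyyxYxX
  sorted[4] = XYyX$yYYXyyxYxXX
  sorted[5] = XyyxYxXXXYyX$yYY
  sorted[6] = YXyyxYxXXXYyX$yY
  sorted[7] = YYXyyxYxXXXYyX$y
  sorted[8] = YxXXXYyX$yYYXyyx
  sorted[9] = YyX$yYYXyyxYxXXX
  sorted[10] = xXXXYyX$yYYXyyxY
  sorted[11] = xYxXXXYyX$yYYXyy
  sorted[12] = yX$yYYXyyxYxXXXY
  sorted[13] = yYYXyyxYxXXXYyX$
  sorted[14] = yxYxXXXYyX$yYYXy
  sorted[15] = yyxYxXXXYyX$yYYX
sorted[4] = XYyX$yYYXyyxYxXX

Answer: XYyX$yYYXyyxYxXX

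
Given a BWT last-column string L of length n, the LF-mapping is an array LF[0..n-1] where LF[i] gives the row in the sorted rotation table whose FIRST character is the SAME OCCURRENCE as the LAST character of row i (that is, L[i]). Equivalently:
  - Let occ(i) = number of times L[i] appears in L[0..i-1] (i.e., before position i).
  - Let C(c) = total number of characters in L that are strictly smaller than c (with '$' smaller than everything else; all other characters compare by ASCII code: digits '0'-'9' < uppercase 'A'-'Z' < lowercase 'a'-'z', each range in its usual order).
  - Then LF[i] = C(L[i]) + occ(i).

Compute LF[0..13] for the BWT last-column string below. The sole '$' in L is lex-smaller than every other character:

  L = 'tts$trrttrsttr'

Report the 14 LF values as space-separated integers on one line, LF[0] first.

Answer: 7 8 5 0 9 1 2 10 11 3 6 12 13 4

Derivation:
Char counts: '$':1, 'r':4, 's':2, 't':7
C (first-col start): C('$')=0, C('r')=1, C('s')=5, C('t')=7
L[0]='t': occ=0, LF[0]=C('t')+0=7+0=7
L[1]='t': occ=1, LF[1]=C('t')+1=7+1=8
L[2]='s': occ=0, LF[2]=C('s')+0=5+0=5
L[3]='$': occ=0, LF[3]=C('$')+0=0+0=0
L[4]='t': occ=2, LF[4]=C('t')+2=7+2=9
L[5]='r': occ=0, LF[5]=C('r')+0=1+0=1
L[6]='r': occ=1, LF[6]=C('r')+1=1+1=2
L[7]='t': occ=3, LF[7]=C('t')+3=7+3=10
L[8]='t': occ=4, LF[8]=C('t')+4=7+4=11
L[9]='r': occ=2, LF[9]=C('r')+2=1+2=3
L[10]='s': occ=1, LF[10]=C('s')+1=5+1=6
L[11]='t': occ=5, LF[11]=C('t')+5=7+5=12
L[12]='t': occ=6, LF[12]=C('t')+6=7+6=13
L[13]='r': occ=3, LF[13]=C('r')+3=1+3=4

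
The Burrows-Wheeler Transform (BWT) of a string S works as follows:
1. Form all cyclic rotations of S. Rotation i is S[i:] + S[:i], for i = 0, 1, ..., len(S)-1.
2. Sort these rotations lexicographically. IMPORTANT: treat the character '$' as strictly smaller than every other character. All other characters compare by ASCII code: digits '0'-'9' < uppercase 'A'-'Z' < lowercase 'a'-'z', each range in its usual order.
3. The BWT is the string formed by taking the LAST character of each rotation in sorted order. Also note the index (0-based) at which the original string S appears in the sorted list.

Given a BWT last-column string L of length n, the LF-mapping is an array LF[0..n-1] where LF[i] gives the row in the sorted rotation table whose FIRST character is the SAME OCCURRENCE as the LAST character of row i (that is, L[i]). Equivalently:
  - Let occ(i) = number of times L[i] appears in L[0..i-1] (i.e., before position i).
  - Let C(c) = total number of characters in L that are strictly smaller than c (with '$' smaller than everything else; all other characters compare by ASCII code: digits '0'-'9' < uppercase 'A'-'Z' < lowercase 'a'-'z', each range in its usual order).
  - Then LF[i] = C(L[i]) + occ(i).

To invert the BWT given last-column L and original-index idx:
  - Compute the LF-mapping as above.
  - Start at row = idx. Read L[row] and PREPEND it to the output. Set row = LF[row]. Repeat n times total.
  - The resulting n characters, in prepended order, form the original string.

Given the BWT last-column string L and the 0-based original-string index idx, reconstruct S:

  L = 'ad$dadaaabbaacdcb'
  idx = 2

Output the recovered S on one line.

LF mapping: 1 13 0 14 2 15 3 4 5 8 9 6 7 11 16 12 10
Walk LF starting at row 2, prepending L[row]:
  step 1: row=2, L[2]='$', prepend. Next row=LF[2]=0
  step 2: row=0, L[0]='a', prepend. Next row=LF[0]=1
  step 3: row=1, L[1]='d', prepend. Next row=LF[1]=13
  step 4: row=13, L[13]='c', prepend. Next row=LF[13]=11
  step 5: row=11, L[11]='a', prepend. Next row=LF[11]=6
  step 6: row=6, L[6]='a', prepend. Next row=LF[6]=3
  step 7: row=3, L[3]='d', prepend. Next row=LF[3]=14
  step 8: row=14, L[14]='d', prepend. Next row=LF[14]=16
  step 9: row=16, L[16]='b', prepend. Next row=LF[16]=10
  step 10: row=10, L[10]='b', prepend. Next row=LF[10]=9
  step 11: row=9, L[9]='b', prepend. Next row=LF[9]=8
  step 12: row=8, L[8]='a', prepend. Next row=LF[8]=5
  step 13: row=5, L[5]='d', prepend. Next row=LF[5]=15
  step 14: row=15, L[15]='c', prepend. Next row=LF[15]=12
  step 15: row=12, L[12]='a', prepend. Next row=LF[12]=7
  step 16: row=7, L[7]='a', prepend. Next row=LF[7]=4
  step 17: row=4, L[4]='a', prepend. Next row=LF[4]=2
Reversed output: aaacdabbbddaacda$

Answer: aaacdabbbddaacda$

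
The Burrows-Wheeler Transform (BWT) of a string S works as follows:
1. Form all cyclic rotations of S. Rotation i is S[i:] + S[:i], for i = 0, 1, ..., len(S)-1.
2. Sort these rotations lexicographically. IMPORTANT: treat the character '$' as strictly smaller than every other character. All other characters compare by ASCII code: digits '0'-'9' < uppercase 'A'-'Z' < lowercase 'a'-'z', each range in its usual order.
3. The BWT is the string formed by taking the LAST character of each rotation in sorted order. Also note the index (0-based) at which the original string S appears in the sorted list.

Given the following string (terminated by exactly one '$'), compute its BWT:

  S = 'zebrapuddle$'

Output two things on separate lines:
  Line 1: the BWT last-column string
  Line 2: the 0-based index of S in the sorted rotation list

Answer: ereudlzdabp$
11

Derivation:
All 12 rotations (rotation i = S[i:]+S[:i]):
  rot[0] = zebrapuddle$
  rot[1] = ebrapuddle$z
  rot[2] = brapuddle$ze
  rot[3] = rapuddle$zeb
  rot[4] = apuddle$zebr
  rot[5] = puddle$zebra
  rot[6] = uddle$zebrap
  rot[7] = ddle$zebrapu
  rot[8] = dle$zebrapud
  rot[9] = le$zebrapudd
  rot[10] = e$zebrapuddl
  rot[11] = $zebrapuddle
Sorted (with $ < everything):
  sorted[0] = $zebrapuddle  (last char: 'e')
  sorted[1] = apuddle$zebr  (last char: 'r')
  sorted[2] = brapuddle$ze  (last char: 'e')
  sorted[3] = ddle$zebrapu  (last char: 'u')
  sorted[4] = dle$zebrapud  (last char: 'd')
  sorted[5] = e$zebrapuddl  (last char: 'l')
  sorted[6] = ebrapuddle$z  (last char: 'z')
  sorted[7] = le$zebrapudd  (last char: 'd')
  sorted[8] = puddle$zebra  (last char: 'a')
  sorted[9] = rapuddle$zeb  (last char: 'b')
  sorted[10] = uddle$zebrap  (last char: 'p')
  sorted[11] = zebrapuddle$  (last char: '$')
Last column: ereudlzdabp$
Original string S is at sorted index 11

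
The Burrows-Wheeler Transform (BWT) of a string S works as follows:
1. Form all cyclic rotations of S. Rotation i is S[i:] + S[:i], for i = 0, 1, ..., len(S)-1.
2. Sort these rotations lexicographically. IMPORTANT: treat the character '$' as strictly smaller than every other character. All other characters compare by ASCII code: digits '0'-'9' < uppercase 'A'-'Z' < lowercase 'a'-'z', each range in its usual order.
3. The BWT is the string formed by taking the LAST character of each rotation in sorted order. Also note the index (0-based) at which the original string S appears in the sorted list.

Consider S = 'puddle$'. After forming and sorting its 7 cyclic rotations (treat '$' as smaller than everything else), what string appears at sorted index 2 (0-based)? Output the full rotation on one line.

All 7 rotations (rotation i = S[i:]+S[:i]):
  rot[0] = puddle$
  rot[1] = uddle$p
  rot[2] = ddle$pu
  rot[3] = dle$pud
  rot[4] = le$pudd
  rot[5] = e$puddl
  rot[6] = $puddle
Sorted (with $ < everything):
  sorted[0] = $puddle
  sorted[1] = ddle$pu
  sorted[2] = dle$pud
  sorted[3] = e$puddl
  sorted[4] = le$pudd
  sorted[5] = puddle$
  sorted[6] = uddle$p
sorted[2] = dle$pud

Answer: dle$pud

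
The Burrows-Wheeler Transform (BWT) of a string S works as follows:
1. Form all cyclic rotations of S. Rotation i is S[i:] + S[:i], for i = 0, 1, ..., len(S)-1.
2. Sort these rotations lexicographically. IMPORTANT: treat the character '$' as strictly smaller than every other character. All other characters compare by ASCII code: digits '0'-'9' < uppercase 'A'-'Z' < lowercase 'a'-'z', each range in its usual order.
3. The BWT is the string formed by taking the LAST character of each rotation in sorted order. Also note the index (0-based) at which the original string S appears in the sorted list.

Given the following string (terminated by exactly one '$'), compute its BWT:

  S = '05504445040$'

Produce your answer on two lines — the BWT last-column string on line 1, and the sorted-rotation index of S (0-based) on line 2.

All 12 rotations (rotation i = S[i:]+S[:i]):
  rot[0] = 05504445040$
  rot[1] = 5504445040$0
  rot[2] = 504445040$05
  rot[3] = 04445040$055
  rot[4] = 4445040$0550
  rot[5] = 445040$05504
  rot[6] = 45040$055044
  rot[7] = 5040$0550444
  rot[8] = 040$05504445
  rot[9] = 40$055044450
  rot[10] = 0$0550444504
  rot[11] = $05504445040
Sorted (with $ < everything):
  sorted[0] = $05504445040  (last char: '0')
  sorted[1] = 0$0550444504  (last char: '4')
  sorted[2] = 040$05504445  (last char: '5')
  sorted[3] = 04445040$055  (last char: '5')
  sorted[4] = 05504445040$  (last char: '$')
  sorted[5] = 40$055044450  (last char: '0')
  sorted[6] = 4445040$0550  (last char: '0')
  sorted[7] = 445040$05504  (last char: '4')
  sorted[8] = 45040$055044  (last char: '4')
  sorted[9] = 5040$0550444  (last char: '4')
  sorted[10] = 504445040$05  (last char: '5')
  sorted[11] = 5504445040$0  (last char: '0')
Last column: 0455$0044450
Original string S is at sorted index 4

Answer: 0455$0044450
4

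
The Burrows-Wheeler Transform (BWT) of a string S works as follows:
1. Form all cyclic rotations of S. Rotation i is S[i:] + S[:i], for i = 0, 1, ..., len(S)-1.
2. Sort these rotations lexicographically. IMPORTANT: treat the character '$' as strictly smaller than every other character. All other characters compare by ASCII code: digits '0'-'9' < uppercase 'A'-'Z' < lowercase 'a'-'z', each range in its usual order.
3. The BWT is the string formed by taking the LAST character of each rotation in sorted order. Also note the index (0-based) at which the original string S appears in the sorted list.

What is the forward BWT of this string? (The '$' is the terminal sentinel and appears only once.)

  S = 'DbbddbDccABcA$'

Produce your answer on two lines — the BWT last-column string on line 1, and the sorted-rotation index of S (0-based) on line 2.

Answer: AccA$bdDbBcDdb
4

Derivation:
All 14 rotations (rotation i = S[i:]+S[:i]):
  rot[0] = DbbddbDccABcA$
  rot[1] = bbddbDccABcA$D
  rot[2] = bddbDccABcA$Db
  rot[3] = ddbDccABcA$Dbb
  rot[4] = dbDccABcA$Dbbd
  rot[5] = bDccABcA$Dbbdd
  rot[6] = DccABcA$Dbbddb
  rot[7] = ccABcA$DbbddbD
  rot[8] = cABcA$DbbddbDc
  rot[9] = ABcA$DbbddbDcc
  rot[10] = BcA$DbbddbDccA
  rot[11] = cA$DbbddbDccAB
  rot[12] = A$DbbddbDccABc
  rot[13] = $DbbddbDccABcA
Sorted (with $ < everything):
  sorted[0] = $DbbddbDccABcA  (last char: 'A')
  sorted[1] = A$DbbddbDccABc  (last char: 'c')
  sorted[2] = ABcA$DbbddbDcc  (last char: 'c')
  sorted[3] = BcA$DbbddbDccA  (last char: 'A')
  sorted[4] = DbbddbDccABcA$  (last char: '$')
  sorted[5] = DccABcA$Dbbddb  (last char: 'b')
  sorted[6] = bDccABcA$Dbbdd  (last char: 'd')
  sorted[7] = bbddbDccABcA$D  (last char: 'D')
  sorted[8] = bddbDccABcA$Db  (last char: 'b')
  sorted[9] = cA$DbbddbDccAB  (last char: 'B')
  sorted[10] = cABcA$DbbddbDc  (last char: 'c')
  sorted[11] = ccABcA$DbbddbD  (last char: 'D')
  sorted[12] = dbDccABcA$Dbbd  (last char: 'd')
  sorted[13] = ddbDccABcA$Dbb  (last char: 'b')
Last column: AccA$bdDbBcDdb
Original string S is at sorted index 4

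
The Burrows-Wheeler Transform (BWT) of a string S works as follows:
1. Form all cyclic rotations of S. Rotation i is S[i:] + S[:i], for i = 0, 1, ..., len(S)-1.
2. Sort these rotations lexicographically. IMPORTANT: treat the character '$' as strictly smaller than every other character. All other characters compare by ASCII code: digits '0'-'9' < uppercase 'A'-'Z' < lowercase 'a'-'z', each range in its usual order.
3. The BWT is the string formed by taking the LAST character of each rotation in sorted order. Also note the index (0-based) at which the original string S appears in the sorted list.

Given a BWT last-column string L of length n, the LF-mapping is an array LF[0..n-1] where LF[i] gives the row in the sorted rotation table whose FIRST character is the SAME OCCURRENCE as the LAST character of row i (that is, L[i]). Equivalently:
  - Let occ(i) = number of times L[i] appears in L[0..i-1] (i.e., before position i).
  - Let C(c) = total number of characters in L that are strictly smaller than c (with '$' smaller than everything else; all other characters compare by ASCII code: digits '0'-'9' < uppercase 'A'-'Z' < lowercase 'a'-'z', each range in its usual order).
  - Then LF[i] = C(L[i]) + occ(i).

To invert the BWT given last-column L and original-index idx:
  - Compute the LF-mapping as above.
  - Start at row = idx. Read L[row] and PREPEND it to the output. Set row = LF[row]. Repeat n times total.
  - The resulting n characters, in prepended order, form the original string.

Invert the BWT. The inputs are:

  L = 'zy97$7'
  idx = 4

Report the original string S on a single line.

LF mapping: 5 4 3 1 0 2
Walk LF starting at row 4, prepending L[row]:
  step 1: row=4, L[4]='$', prepend. Next row=LF[4]=0
  step 2: row=0, L[0]='z', prepend. Next row=LF[0]=5
  step 3: row=5, L[5]='7', prepend. Next row=LF[5]=2
  step 4: row=2, L[2]='9', prepend. Next row=LF[2]=3
  step 5: row=3, L[3]='7', prepend. Next row=LF[3]=1
  step 6: row=1, L[1]='y', prepend. Next row=LF[1]=4
Reversed output: y797z$

Answer: y797z$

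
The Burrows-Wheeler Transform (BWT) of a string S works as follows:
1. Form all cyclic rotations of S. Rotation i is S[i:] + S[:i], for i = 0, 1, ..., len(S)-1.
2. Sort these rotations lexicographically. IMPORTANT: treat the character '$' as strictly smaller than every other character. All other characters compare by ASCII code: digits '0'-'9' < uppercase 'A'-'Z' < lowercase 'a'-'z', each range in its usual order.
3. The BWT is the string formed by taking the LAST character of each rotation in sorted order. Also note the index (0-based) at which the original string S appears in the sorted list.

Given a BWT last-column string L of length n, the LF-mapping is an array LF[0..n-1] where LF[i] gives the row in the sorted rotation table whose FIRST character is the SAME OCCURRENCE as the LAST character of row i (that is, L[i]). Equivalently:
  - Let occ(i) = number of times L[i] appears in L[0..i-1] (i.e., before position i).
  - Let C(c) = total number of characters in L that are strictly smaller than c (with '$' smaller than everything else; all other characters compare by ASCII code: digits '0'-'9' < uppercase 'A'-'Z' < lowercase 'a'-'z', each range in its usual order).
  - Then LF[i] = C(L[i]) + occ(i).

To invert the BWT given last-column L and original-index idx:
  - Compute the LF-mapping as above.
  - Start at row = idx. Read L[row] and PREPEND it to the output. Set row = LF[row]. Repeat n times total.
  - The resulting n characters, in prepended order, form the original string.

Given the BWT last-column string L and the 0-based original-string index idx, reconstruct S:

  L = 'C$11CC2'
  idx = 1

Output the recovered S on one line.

Answer: 112CCC$

Derivation:
LF mapping: 4 0 1 2 5 6 3
Walk LF starting at row 1, prepending L[row]:
  step 1: row=1, L[1]='$', prepend. Next row=LF[1]=0
  step 2: row=0, L[0]='C', prepend. Next row=LF[0]=4
  step 3: row=4, L[4]='C', prepend. Next row=LF[4]=5
  step 4: row=5, L[5]='C', prepend. Next row=LF[5]=6
  step 5: row=6, L[6]='2', prepend. Next row=LF[6]=3
  step 6: row=3, L[3]='1', prepend. Next row=LF[3]=2
  step 7: row=2, L[2]='1', prepend. Next row=LF[2]=1
Reversed output: 112CCC$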